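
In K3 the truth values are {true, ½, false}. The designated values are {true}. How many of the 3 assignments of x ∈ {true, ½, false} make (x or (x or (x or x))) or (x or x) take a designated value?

x=true: true ✓
x=½: ½ ·
x=false: false ·

1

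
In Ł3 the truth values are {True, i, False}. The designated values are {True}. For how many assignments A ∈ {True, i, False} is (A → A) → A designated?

1

A=True: True ✓
A=i: i ·
A=False: False ·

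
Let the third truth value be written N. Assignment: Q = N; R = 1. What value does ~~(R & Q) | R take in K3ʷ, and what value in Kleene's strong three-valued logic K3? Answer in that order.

In K3ʷ: R & Q = 1 & N = N
~(R & Q) = ~N = N
~~(R & Q) = ~N = N
~~(R & Q) | R = N | 1 = N
In Kleene's strong three-valued logic K3: R & Q = 1 & N = N
~(R & Q) = ~N = N
~~(R & Q) = ~N = N
~~(R & Q) | R = N | 1 = 1
They differ because K3ʷ and Kleene's strong three-valued logic K3 treat N differently under the binary connectives.

N; 1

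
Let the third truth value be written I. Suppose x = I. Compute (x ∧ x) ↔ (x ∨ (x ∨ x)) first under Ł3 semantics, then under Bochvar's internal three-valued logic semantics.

⊤; I

In Ł3: x ∧ x = I ∧ I = I
x ∨ x = I ∨ I = I
x ∨ (x ∨ x) = I ∨ I = I
(x ∧ x) ↔ (x ∨ (x ∨ x)) = I ↔ I = ⊤  [1 − |½−½|]
In Bochvar's internal three-valued logic: x ∧ x = I ∧ I = I
x ∨ x = I ∨ I = I
x ∨ (x ∨ x) = I ∨ I = I
(x ∧ x) ↔ (x ∨ (x ∨ x)) = I ↔ I = I
They differ because Ł3 and Bochvar's internal three-valued logic treat I differently under the binary connectives.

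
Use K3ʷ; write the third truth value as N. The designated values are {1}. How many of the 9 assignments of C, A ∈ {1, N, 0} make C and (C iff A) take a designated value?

Designated under: (C=1, A=1).

1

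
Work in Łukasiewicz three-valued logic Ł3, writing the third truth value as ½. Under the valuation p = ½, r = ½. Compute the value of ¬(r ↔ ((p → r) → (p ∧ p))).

⊥

p → r = ½ → ½ = ⊤
p ∧ p = ½ ∧ ½ = ½
(p → r) → (p ∧ p) = ⊤ → ½ = ½
r ↔ ((p → r) → (p ∧ p)) = ½ ↔ ½ = ⊤
¬(r ↔ ((p → r) → (p ∧ p))) = ¬⊤ = ⊥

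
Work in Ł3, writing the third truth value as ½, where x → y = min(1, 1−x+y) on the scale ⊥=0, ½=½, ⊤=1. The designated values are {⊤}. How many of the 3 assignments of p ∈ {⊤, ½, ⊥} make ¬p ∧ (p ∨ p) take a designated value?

0

p=⊤: ⊥ ·
p=½: ½ ·
p=⊥: ⊥ ·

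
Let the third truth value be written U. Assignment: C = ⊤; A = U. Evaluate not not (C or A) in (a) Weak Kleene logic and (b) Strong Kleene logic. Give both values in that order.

U; ⊤

In Weak Kleene logic: C or A = ⊤ or U = U
not (C or A) = not U = U
not not (C or A) = not U = U
In Strong Kleene logic: C or A = ⊤ or U = ⊤
not (C or A) = not ⊤ = ⊥
not not (C or A) = not ⊥ = ⊤
They differ because Weak Kleene logic and Strong Kleene logic treat U differently under the binary connectives.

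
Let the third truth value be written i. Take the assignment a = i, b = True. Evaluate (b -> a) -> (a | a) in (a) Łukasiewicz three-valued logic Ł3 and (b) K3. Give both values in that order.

True; i

In Łukasiewicz three-valued logic Ł3: b -> a = True -> i = i  [min(1, 1−1+½)]
a | a = i | i = i
(b -> a) -> (a | a) = i -> i = True
In K3: b -> a = True -> i = i
a | a = i | i = i
(b -> a) -> (a | a) = i -> i = i
They differ because Łukasiewicz three-valued logic Ł3 and K3 treat i differently under implication.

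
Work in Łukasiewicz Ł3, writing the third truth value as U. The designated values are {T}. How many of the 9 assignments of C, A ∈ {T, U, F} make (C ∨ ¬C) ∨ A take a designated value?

7

Of the 9 assignments, 7 give a value in {T}.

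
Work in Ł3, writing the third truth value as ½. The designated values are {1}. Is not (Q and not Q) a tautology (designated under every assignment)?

No

Countermodel: Q=½ gives ½, which is not designated.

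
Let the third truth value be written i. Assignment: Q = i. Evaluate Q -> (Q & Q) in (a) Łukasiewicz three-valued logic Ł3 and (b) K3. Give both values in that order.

In Łukasiewicz three-valued logic Ł3: Q & Q = i & i = i
Q -> (Q & Q) = i -> i = True  [min(1, 1−½+½)]
In K3: Q & Q = i & i = i
Q -> (Q & Q) = i -> i = i
They differ because Łukasiewicz three-valued logic Ł3 and K3 treat i differently under implication.

True; i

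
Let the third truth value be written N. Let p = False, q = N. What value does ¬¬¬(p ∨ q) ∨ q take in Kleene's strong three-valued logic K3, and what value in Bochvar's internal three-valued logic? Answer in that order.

In Kleene's strong three-valued logic K3: p ∨ q = False ∨ N = N
¬(p ∨ q) = ¬N = N
¬¬(p ∨ q) = ¬N = N
¬¬¬(p ∨ q) = ¬N = N
¬¬¬(p ∨ q) ∨ q = N ∨ N = N
In Bochvar's internal three-valued logic: p ∨ q = False ∨ N = N
¬(p ∨ q) = ¬N = N
¬¬(p ∨ q) = ¬N = N
¬¬¬(p ∨ q) = ¬N = N
¬¬¬(p ∨ q) ∨ q = N ∨ N = N

N; N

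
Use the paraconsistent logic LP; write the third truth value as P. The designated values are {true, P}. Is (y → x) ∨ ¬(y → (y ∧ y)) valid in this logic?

No

Countermodel: y=true, x=false gives false, which is not designated.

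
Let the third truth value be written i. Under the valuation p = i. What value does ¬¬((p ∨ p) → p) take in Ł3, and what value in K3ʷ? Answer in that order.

T; i

In Ł3: p ∨ p = i ∨ i = i
(p ∨ p) → p = i → i = T
¬((p ∨ p) → p) = ¬T = F
¬¬((p ∨ p) → p) = ¬F = T
In K3ʷ: p ∨ p = i ∨ i = i
(p ∨ p) → p = i → i = i
¬((p ∨ p) → p) = ¬i = i
¬¬((p ∨ p) → p) = ¬i = i
They differ because Ł3 and K3ʷ treat i differently under the binary connectives.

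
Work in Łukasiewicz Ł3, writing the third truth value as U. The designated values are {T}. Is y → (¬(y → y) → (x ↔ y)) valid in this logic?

Yes

Every assignment of y, x over {T, U, F} gives a value in {T}.
In particular, with y=U, x=U: y → (¬(y → y) → (x ↔ y)) = T.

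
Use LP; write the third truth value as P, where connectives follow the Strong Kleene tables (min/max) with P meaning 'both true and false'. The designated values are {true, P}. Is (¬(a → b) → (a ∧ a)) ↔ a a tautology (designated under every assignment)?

No

Countermodel: a=false, b=true gives false, which is not designated.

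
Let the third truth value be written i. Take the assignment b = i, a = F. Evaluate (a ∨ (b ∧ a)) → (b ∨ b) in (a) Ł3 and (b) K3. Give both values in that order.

T; T

In Ł3: b ∧ a = i ∧ F = F
a ∨ (b ∧ a) = F ∨ F = F
b ∨ b = i ∨ i = i
(a ∨ (b ∧ a)) → (b ∨ b) = F → i = T  [min(1, 1−0+½)]
In K3: b ∧ a = i ∧ F = F
a ∨ (b ∧ a) = F ∨ F = F
b ∨ b = i ∨ i = i
(a ∨ (b ∧ a)) → (b ∨ b) = F → i = T  [¬F ∨ i]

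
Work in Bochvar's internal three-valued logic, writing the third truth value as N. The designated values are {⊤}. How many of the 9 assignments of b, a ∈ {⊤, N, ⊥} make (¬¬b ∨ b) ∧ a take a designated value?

Designated under: (b=⊤, a=⊤).

1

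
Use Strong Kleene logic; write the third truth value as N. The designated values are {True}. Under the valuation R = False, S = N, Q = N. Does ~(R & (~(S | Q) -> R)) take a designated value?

S | Q = N | N = N
~(S | Q) = ~N = N
~(S | Q) -> R = N -> False = N  [~N | False]
R & (~(S | Q) -> R) = False & N = False
~(R & (~(S | Q) -> R)) = ~False = True
True ∈ {True}.

Yes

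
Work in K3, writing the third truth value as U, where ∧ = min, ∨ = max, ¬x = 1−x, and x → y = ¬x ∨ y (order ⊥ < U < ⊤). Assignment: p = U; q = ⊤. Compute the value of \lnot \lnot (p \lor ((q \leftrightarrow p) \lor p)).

U

q \leftrightarrow p = ⊤ \leftrightarrow U = U
(q \leftrightarrow p) \lor p = U \lor U = U
p \lor ((q \leftrightarrow p) \lor p) = U \lor U = U
\lnot (p \lor ((q \leftrightarrow p) \lor p)) = \lnot U = U
\lnot \lnot (p \lor ((q \leftrightarrow p) \lor p)) = \lnot U = U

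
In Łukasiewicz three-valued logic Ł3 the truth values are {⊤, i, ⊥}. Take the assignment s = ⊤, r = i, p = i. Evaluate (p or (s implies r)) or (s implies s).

s implies r = ⊤ implies i = i  [min(1, 1−1+½)]
p or (s implies r) = i or i = i
s implies s = ⊤ implies ⊤ = ⊤
(p or (s implies r)) or (s implies s) = i or ⊤ = ⊤

⊤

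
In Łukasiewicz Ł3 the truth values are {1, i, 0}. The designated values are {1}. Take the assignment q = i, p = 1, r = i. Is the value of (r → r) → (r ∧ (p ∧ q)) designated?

No

r → r = i → i = 1  [min(1, 1−½+½)]
p ∧ q = 1 ∧ i = i
r ∧ (p ∧ q) = i ∧ i = i
(r → r) → (r ∧ (p ∧ q)) = 1 → i = i
i ∉ {1}.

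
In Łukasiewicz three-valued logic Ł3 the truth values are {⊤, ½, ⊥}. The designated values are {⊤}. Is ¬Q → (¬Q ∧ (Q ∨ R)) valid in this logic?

No

Countermodel: Q=⊥, R=½ gives ½, which is not designated.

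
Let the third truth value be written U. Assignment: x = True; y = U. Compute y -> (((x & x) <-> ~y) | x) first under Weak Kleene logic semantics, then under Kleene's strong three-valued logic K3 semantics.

U; True

In Weak Kleene logic: x & x = True & True = True
~y = ~U = U
(x & x) <-> ~y = True <-> U = U
((x & x) <-> ~y) | x = U | True = U
y -> (((x & x) <-> ~y) | x) = U -> U = U  [any arg is the third value ⇒ result is the third value]
In Kleene's strong three-valued logic K3: x & x = True & True = True
~y = ~U = U
(x & x) <-> ~y = True <-> U = U
((x & x) <-> ~y) | x = U | True = True
y -> (((x & x) <-> ~y) | x) = U -> True = True  [~U | True]
They differ because Weak Kleene logic and Kleene's strong three-valued logic K3 treat U differently under the binary connectives.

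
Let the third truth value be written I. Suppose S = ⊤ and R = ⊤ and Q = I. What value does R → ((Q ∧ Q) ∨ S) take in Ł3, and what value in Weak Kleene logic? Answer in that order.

⊤; I

In Ł3: Q ∧ Q = I ∧ I = I
(Q ∧ Q) ∨ S = I ∨ ⊤ = ⊤
R → ((Q ∧ Q) ∨ S) = ⊤ → ⊤ = ⊤
In Weak Kleene logic: Q ∧ Q = I ∧ I = I
(Q ∧ Q) ∨ S = I ∨ ⊤ = I
R → ((Q ∧ Q) ∨ S) = ⊤ → I = I
They differ because Ł3 and Weak Kleene logic treat I differently under the binary connectives.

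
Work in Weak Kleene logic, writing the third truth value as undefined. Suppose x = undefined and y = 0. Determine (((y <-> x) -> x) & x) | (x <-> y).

undefined

y <-> x = 0 <-> undefined = undefined
(y <-> x) -> x = undefined -> undefined = undefined
((y <-> x) -> x) & x = undefined & undefined = undefined
x <-> y = undefined <-> 0 = undefined
(((y <-> x) -> x) & x) | (x <-> y) = undefined | undefined = undefined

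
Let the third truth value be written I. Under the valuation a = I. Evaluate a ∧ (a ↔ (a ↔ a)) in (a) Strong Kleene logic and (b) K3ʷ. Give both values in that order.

I; I

In Strong Kleene logic: a ↔ a = I ↔ I = I
a ↔ (a ↔ a) = I ↔ I = I
a ∧ (a ↔ (a ↔ a)) = I ∧ I = I
In K3ʷ: a ↔ a = I ↔ I = I
a ↔ (a ↔ a) = I ↔ I = I
a ∧ (a ↔ (a ↔ a)) = I ∧ I = I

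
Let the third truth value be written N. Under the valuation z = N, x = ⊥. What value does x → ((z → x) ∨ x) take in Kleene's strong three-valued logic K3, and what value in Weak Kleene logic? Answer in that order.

In Kleene's strong three-valued logic K3: z → x = N → ⊥ = N  [¬N ∨ ⊥]
(z → x) ∨ x = N ∨ ⊥ = N
x → ((z → x) ∨ x) = ⊥ → N = ⊤
In Weak Kleene logic: z → x = N → ⊥ = N
(z → x) ∨ x = N ∨ ⊥ = N
x → ((z → x) ∨ x) = ⊥ → N = N
They differ because Kleene's strong three-valued logic K3 and Weak Kleene logic treat N differently under the binary connectives.

⊤; N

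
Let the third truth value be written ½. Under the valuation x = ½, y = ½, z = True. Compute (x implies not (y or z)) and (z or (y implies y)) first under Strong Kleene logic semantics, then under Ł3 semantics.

½; ½

In Strong Kleene logic: y or z = ½ or True = True
not (y or z) = not True = False
x implies not (y or z) = ½ implies False = ½  [not ½ or False]
y implies y = ½ implies ½ = ½
z or (y implies y) = True or ½ = True
(x implies not (y or z)) and (z or (y implies y)) = ½ and True = ½
In Ł3: y or z = ½ or True = True
not (y or z) = not True = False
x implies not (y or z) = ½ implies False = ½  [min(1, 1−½+0)]
y implies y = ½ implies ½ = True
z or (y implies y) = True or True = True
(x implies not (y or z)) and (z or (y implies y)) = ½ and True = ½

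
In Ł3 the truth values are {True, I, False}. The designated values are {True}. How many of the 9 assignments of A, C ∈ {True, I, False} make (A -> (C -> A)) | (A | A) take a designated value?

9

Of the 9 assignments, 9 give a value in {True}.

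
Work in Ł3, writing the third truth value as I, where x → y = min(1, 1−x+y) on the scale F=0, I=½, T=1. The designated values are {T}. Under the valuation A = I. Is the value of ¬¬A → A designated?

Yes

¬A = ¬I = I
¬¬A = ¬I = I
¬¬A → A = I → I = T  [min(1, 1−½+½)]
T ∈ {T}.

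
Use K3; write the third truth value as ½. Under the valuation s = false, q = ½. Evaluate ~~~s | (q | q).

true

~s = ~false = true
~~s = ~true = false
~~~s = ~false = true
q | q = ½ | ½ = ½
~~~s | (q | q) = true | ½ = true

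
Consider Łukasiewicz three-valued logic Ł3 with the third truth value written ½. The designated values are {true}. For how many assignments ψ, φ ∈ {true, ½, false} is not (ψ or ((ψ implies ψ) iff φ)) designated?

Designated under: (ψ=false, φ=false).

1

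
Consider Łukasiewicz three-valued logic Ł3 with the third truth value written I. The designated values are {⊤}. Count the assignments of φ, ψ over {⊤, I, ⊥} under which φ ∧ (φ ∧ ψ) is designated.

1

Designated under: (φ=⊤, ψ=⊤).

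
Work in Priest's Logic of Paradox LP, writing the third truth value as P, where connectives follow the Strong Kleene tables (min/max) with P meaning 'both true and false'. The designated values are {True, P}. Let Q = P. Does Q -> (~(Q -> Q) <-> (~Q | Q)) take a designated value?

Q -> Q = P -> P = P  [~P | P]
~(Q -> Q) = ~P = P
~Q = ~P = P
~Q | Q = P | P = P
~(Q -> Q) <-> (~Q | Q) = P <-> P = P
Q -> (~(Q -> Q) <-> (~Q | Q)) = P -> P = P
P ∈ {True, P}.

Yes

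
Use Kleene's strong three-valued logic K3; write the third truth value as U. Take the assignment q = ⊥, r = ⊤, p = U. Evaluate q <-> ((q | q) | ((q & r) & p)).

⊤

q | q = ⊥ | ⊥ = ⊥
q & r = ⊥ & ⊤ = ⊥
(q & r) & p = ⊥ & U = ⊥
(q | q) | ((q & r) & p) = ⊥ | ⊥ = ⊥
q <-> ((q | q) | ((q & r) & p)) = ⊥ <-> ⊥ = ⊤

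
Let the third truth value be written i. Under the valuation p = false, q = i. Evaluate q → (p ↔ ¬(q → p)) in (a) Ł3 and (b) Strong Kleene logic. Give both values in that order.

In Ł3: q → p = i → false = i  [min(1, 1−½+0)]
¬(q → p) = ¬i = i
p ↔ ¬(q → p) = false ↔ i = i
q → (p ↔ ¬(q → p)) = i → i = true
In Strong Kleene logic: q → p = i → false = i  [¬i ∨ false]
¬(q → p) = ¬i = i
p ↔ ¬(q → p) = false ↔ i = i
q → (p ↔ ¬(q → p)) = i → i = i
They differ because Ł3 and Strong Kleene logic treat i differently under implication.

true; i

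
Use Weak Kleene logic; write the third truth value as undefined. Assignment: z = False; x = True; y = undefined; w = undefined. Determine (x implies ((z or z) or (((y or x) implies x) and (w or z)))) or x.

undefined

z or z = False or False = False
y or x = undefined or True = undefined
(y or x) implies x = undefined implies True = undefined
w or z = undefined or False = undefined
((y or x) implies x) and (w or z) = undefined and undefined = undefined
(z or z) or (((y or x) implies x) and (w or z)) = False or undefined = undefined
x implies ((z or z) or (((y or x) implies x) and (w or z))) = True implies undefined = undefined
(x implies ((z or z) or (((y or x) implies x) and (w or z)))) or x = undefined or True = undefined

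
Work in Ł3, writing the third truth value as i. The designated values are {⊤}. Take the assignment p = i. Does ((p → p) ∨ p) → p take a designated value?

p → p = i → i = ⊤  [min(1, 1−½+½)]
(p → p) ∨ p = ⊤ ∨ i = ⊤
((p → p) ∨ p) → p = ⊤ → i = i
i ∉ {⊤}.

No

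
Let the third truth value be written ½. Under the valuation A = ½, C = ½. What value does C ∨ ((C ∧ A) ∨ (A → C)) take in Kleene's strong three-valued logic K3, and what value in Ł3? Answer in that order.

In Kleene's strong three-valued logic K3: C ∧ A = ½ ∧ ½ = ½
A → C = ½ → ½ = ½  [¬½ ∨ ½]
(C ∧ A) ∨ (A → C) = ½ ∨ ½ = ½
C ∨ ((C ∧ A) ∨ (A → C)) = ½ ∨ ½ = ½
In Ł3: C ∧ A = ½ ∧ ½ = ½
A → C = ½ → ½ = ⊤
(C ∧ A) ∨ (A → C) = ½ ∨ ⊤ = ⊤
C ∨ ((C ∧ A) ∨ (A → C)) = ½ ∨ ⊤ = ⊤
They differ because Kleene's strong three-valued logic K3 and Ł3 treat ½ differently under implication.

½; ⊤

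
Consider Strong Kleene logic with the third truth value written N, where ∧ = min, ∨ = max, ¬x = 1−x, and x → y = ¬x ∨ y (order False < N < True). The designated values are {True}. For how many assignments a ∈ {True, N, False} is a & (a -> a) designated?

1

a=True: True ✓
a=N: N ·
a=False: False ·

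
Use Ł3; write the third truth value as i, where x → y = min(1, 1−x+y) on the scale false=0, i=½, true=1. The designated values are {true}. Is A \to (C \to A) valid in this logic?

Every assignment of A, C over {true, i, false} gives a value in {true}.
In particular, with A=i, C=i: A \to (C \to A) = true.

Yes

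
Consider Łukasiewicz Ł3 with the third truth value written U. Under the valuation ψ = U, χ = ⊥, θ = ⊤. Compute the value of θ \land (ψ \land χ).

⊥

ψ \land χ = U \land ⊥ = ⊥
θ \land (ψ \land χ) = ⊤ \land ⊥ = ⊥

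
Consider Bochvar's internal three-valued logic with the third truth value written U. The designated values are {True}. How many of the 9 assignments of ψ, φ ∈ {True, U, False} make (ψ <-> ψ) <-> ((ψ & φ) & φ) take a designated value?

Designated under: (ψ=True, φ=True).

1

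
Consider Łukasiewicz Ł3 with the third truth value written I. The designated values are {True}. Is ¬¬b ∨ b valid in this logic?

Countermodel: b=I gives I, which is not designated.

No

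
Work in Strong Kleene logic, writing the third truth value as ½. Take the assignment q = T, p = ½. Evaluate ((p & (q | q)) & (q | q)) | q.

T

q | q = T | T = T
p & (q | q) = ½ & T = ½
q | q = T | T = T
(p & (q | q)) & (q | q) = ½ & T = ½
((p & (q | q)) & (q | q)) | q = ½ | T = T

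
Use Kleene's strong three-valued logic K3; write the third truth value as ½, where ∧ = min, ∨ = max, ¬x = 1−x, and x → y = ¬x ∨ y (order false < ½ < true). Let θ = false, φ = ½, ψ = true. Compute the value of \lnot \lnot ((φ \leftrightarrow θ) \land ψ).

φ \leftrightarrow θ = ½ \leftrightarrow false = ½
(φ \leftrightarrow θ) \land ψ = ½ \land true = ½
\lnot ((φ \leftrightarrow θ) \land ψ) = \lnot ½ = ½
\lnot \lnot ((φ \leftrightarrow θ) \land ψ) = \lnot ½ = ½

½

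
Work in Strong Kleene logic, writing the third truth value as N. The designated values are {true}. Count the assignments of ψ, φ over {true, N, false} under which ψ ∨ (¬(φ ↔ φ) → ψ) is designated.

7

Of the 9 assignments, 7 give a value in {true}.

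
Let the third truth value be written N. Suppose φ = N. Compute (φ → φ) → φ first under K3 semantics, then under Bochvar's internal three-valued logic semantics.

In K3: φ → φ = N → N = N
(φ → φ) → φ = N → N = N
In Bochvar's internal three-valued logic: φ → φ = N → N = N  [any arg is the third value ⇒ result is the third value]
(φ → φ) → φ = N → N = N

N; N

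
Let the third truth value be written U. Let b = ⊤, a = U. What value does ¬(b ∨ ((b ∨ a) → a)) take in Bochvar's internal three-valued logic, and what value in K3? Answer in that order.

U; ⊥

In Bochvar's internal three-valued logic: b ∨ a = ⊤ ∨ U = U
(b ∨ a) → a = U → U = U  [any arg is the third value ⇒ result is the third value]
b ∨ ((b ∨ a) → a) = ⊤ ∨ U = U
¬(b ∨ ((b ∨ a) → a)) = ¬U = U
In K3: b ∨ a = ⊤ ∨ U = ⊤
(b ∨ a) → a = ⊤ → U = U  [¬⊤ ∨ U]
b ∨ ((b ∨ a) → a) = ⊤ ∨ U = ⊤
¬(b ∨ ((b ∨ a) → a)) = ¬⊤ = ⊥
They differ because Bochvar's internal three-valued logic and K3 treat U differently under the binary connectives.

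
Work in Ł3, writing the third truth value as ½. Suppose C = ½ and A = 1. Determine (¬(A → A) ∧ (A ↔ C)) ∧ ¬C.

0

A → A = 1 → 1 = 1
¬(A → A) = ¬1 = 0
A ↔ C = 1 ↔ ½ = ½  [1 − |1−½|]
¬(A → A) ∧ (A ↔ C) = 0 ∧ ½ = 0
¬C = ¬½ = ½
(¬(A → A) ∧ (A ↔ C)) ∧ ¬C = 0 ∧ ½ = 0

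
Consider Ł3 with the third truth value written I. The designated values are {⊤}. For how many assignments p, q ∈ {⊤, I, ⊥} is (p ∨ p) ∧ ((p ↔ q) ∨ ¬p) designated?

1

Designated under: (p=⊤, q=⊤).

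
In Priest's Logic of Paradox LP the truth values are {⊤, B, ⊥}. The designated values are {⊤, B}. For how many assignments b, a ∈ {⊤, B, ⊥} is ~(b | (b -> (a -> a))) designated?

1

Designated under: (b=B, a=B).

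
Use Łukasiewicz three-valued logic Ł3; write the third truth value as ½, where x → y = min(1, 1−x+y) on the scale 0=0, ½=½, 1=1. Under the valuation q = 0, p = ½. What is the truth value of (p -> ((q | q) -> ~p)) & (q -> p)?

q | q = 0 | 0 = 0
~p = ~½ = ½
(q | q) -> ~p = 0 -> ½ = 1  [min(1, 1−0+½)]
p -> ((q | q) -> ~p) = ½ -> 1 = 1
q -> p = 0 -> ½ = 1
(p -> ((q | q) -> ~p)) & (q -> p) = 1 & 1 = 1

1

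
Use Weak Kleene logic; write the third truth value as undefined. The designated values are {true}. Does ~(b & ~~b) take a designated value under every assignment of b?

Countermodel: b=true gives false, which is not designated.

No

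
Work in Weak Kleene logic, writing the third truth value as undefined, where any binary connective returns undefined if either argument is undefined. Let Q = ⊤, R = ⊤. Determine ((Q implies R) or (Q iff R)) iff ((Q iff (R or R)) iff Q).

Q implies R = ⊤ implies ⊤ = ⊤
Q iff R = ⊤ iff ⊤ = ⊤
(Q implies R) or (Q iff R) = ⊤ or ⊤ = ⊤
R or R = ⊤ or ⊤ = ⊤
Q iff (R or R) = ⊤ iff ⊤ = ⊤
(Q iff (R or R)) iff Q = ⊤ iff ⊤ = ⊤
((Q implies R) or (Q iff R)) iff ((Q iff (R or R)) iff Q) = ⊤ iff ⊤ = ⊤

⊤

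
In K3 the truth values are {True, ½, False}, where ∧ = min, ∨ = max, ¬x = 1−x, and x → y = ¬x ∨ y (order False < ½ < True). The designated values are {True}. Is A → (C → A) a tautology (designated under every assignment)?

No

Countermodel: A=½, C=True gives ½, which is not designated.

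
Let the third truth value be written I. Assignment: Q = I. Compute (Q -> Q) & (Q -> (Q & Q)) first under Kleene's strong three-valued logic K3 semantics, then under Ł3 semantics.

In Kleene's strong three-valued logic K3: Q -> Q = I -> I = I  [~I | I]
Q & Q = I & I = I
Q -> (Q & Q) = I -> I = I
(Q -> Q) & (Q -> (Q & Q)) = I & I = I
In Ł3: Q -> Q = I -> I = True
Q & Q = I & I = I
Q -> (Q & Q) = I -> I = True
(Q -> Q) & (Q -> (Q & Q)) = True & True = True
They differ because Kleene's strong three-valued logic K3 and Ł3 treat I differently under implication.

I; True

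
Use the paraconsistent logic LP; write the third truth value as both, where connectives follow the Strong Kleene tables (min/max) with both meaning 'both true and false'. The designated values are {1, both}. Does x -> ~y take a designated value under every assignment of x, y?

Countermodel: x=1, y=1 gives 0, which is not designated.

No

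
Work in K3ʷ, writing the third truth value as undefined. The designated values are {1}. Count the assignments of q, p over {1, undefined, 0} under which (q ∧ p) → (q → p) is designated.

Designated under: (q=1, p=1); (q=1, p=0); (q=0, p=1); (q=0, p=0).

4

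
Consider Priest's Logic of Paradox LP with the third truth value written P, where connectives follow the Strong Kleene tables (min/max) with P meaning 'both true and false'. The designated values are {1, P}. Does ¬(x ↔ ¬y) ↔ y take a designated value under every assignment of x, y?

Countermodel: x=0, y=1 gives 0, which is not designated.

No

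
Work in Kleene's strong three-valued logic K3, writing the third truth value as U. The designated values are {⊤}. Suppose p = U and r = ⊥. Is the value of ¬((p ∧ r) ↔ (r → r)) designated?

Yes

p ∧ r = U ∧ ⊥ = ⊥
r → r = ⊥ → ⊥ = ⊤
(p ∧ r) ↔ (r → r) = ⊥ ↔ ⊤ = ⊥
¬((p ∧ r) ↔ (r → r)) = ¬⊥ = ⊤
⊤ ∈ {⊤}.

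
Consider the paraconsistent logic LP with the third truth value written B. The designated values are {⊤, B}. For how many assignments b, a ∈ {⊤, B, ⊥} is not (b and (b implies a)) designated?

8

Of the 9 assignments, 8 give a value in {⊤, B}.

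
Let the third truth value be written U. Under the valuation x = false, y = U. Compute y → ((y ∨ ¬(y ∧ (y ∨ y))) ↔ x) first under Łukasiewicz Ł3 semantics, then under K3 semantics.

true; U

In Łukasiewicz Ł3: y ∨ y = U ∨ U = U
y ∧ (y ∨ y) = U ∧ U = U
¬(y ∧ (y ∨ y)) = ¬U = U
y ∨ ¬(y ∧ (y ∨ y)) = U ∨ U = U
(y ∨ ¬(y ∧ (y ∨ y))) ↔ x = U ↔ false = U  [1 − |½−0|]
y → ((y ∨ ¬(y ∧ (y ∨ y))) ↔ x) = U → U = true
In K3: y ∨ y = U ∨ U = U
y ∧ (y ∨ y) = U ∧ U = U
¬(y ∧ (y ∨ y)) = ¬U = U
y ∨ ¬(y ∧ (y ∨ y)) = U ∨ U = U
(y ∨ ¬(y ∧ (y ∨ y))) ↔ x = U ↔ false = U
y → ((y ∨ ¬(y ∧ (y ∨ y))) ↔ x) = U → U = U  [¬U ∨ U]
They differ because Łukasiewicz Ł3 and K3 treat U differently under implication.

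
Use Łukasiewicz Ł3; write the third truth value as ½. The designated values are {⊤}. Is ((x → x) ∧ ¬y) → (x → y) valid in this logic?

No

Countermodel: x=⊤, y=⊥ gives ⊥, which is not designated.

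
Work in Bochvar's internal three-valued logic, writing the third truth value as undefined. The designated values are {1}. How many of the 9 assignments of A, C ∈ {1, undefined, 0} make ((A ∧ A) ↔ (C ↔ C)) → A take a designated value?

Designated under: (A=1, C=1); (A=1, C=0); (A=0, C=1); (A=0, C=0).

4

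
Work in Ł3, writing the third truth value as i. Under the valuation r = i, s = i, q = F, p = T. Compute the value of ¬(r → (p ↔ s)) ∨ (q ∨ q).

p ↔ s = T ↔ i = i  [1 − |1−½|]
r → (p ↔ s) = i → i = T
¬(r → (p ↔ s)) = ¬T = F
q ∨ q = F ∨ F = F
¬(r → (p ↔ s)) ∨ (q ∨ q) = F ∨ F = F

F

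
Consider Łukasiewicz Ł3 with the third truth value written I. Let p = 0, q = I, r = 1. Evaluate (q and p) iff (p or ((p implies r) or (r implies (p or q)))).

0

q and p = I and 0 = 0
p implies r = 0 implies 1 = 1
p or q = 0 or I = I
r implies (p or q) = 1 implies I = I
(p implies r) or (r implies (p or q)) = 1 or I = 1
p or ((p implies r) or (r implies (p or q))) = 0 or 1 = 1
(q and p) iff (p or ((p implies r) or (r implies (p or q)))) = 0 iff 1 = 0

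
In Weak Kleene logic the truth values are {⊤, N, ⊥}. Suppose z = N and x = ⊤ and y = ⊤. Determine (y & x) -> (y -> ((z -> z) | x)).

N

y & x = ⊤ & ⊤ = ⊤
z -> z = N -> N = N  [any arg is the third value ⇒ result is the third value]
(z -> z) | x = N | ⊤ = N
y -> ((z -> z) | x) = ⊤ -> N = N
(y & x) -> (y -> ((z -> z) | x)) = ⊤ -> N = N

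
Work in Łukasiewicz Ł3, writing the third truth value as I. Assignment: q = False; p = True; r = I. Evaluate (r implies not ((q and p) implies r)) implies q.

I

q and p = False and True = False
(q and p) implies r = False implies I = True
not ((q and p) implies r) = not True = False
r implies not ((q and p) implies r) = I implies False = I
(r implies not ((q and p) implies r)) implies q = I implies False = I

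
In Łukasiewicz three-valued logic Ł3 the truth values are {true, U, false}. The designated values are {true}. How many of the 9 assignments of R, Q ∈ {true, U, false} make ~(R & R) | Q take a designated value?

Of the 9 assignments, 5 give a value in {true}.

5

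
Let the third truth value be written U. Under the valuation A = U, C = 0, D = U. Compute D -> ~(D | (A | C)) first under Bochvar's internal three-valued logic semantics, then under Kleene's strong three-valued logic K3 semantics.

In Bochvar's internal three-valued logic: A | C = U | 0 = U
D | (A | C) = U | U = U
~(D | (A | C)) = ~U = U
D -> ~(D | (A | C)) = U -> U = U  [any arg is the third value ⇒ result is the third value]
In Kleene's strong three-valued logic K3: A | C = U | 0 = U
D | (A | C) = U | U = U
~(D | (A | C)) = ~U = U
D -> ~(D | (A | C)) = U -> U = U  [~U | U]

U; U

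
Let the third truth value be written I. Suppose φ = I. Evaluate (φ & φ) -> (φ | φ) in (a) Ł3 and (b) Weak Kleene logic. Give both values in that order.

In Ł3: φ & φ = I & I = I
φ | φ = I | I = I
(φ & φ) -> (φ | φ) = I -> I = True
In Weak Kleene logic: φ & φ = I & I = I
φ | φ = I | I = I
(φ & φ) -> (φ | φ) = I -> I = I  [any arg is the third value ⇒ result is the third value]
They differ because Ł3 and Weak Kleene logic treat I differently under the binary connectives.

True; I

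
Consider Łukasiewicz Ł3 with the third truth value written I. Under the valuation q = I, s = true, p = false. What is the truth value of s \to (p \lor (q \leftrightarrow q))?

true

q \leftrightarrow q = I \leftrightarrow I = true
p \lor (q \leftrightarrow q) = false \lor true = true
s \to (p \lor (q \leftrightarrow q)) = true \to true = true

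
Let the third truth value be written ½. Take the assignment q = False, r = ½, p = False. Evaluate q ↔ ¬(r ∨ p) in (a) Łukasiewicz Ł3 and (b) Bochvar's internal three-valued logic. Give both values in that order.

½; ½

In Łukasiewicz Ł3: r ∨ p = ½ ∨ False = ½
¬(r ∨ p) = ¬½ = ½
q ↔ ¬(r ∨ p) = False ↔ ½ = ½  [1 − |0−½|]
In Bochvar's internal three-valued logic: r ∨ p = ½ ∨ False = ½
¬(r ∨ p) = ¬½ = ½
q ↔ ¬(r ∨ p) = False ↔ ½ = ½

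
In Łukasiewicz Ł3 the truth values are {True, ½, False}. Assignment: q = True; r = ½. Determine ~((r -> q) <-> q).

False

r -> q = ½ -> True = True  [min(1, 1−½+1)]
(r -> q) <-> q = True <-> True = True
~((r -> q) <-> q) = ~True = False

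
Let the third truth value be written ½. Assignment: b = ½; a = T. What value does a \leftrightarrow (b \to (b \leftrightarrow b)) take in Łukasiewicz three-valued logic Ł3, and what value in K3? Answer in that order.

T; ½

In Łukasiewicz three-valued logic Ł3: b \leftrightarrow b = ½ \leftrightarrow ½ = T  [1 − |½−½|]
b \to (b \leftrightarrow b) = ½ \to T = T
a \leftrightarrow (b \to (b \leftrightarrow b)) = T \leftrightarrow T = T
In K3: b \leftrightarrow b = ½ \leftrightarrow ½ = ½
b \to (b \leftrightarrow b) = ½ \to ½ = ½
a \leftrightarrow (b \to (b \leftrightarrow b)) = T \leftrightarrow ½ = ½
They differ because Łukasiewicz three-valued logic Ł3 and K3 treat ½ differently under implication.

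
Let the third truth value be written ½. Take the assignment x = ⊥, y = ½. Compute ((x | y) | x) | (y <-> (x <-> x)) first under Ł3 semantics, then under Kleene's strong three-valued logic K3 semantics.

½; ½

In Ł3: x | y = ⊥ | ½ = ½
(x | y) | x = ½ | ⊥ = ½
x <-> x = ⊥ <-> ⊥ = ⊤
y <-> (x <-> x) = ½ <-> ⊤ = ½  [1 − |½−1|]
((x | y) | x) | (y <-> (x <-> x)) = ½ | ½ = ½
In Kleene's strong three-valued logic K3: x | y = ⊥ | ½ = ½
(x | y) | x = ½ | ⊥ = ½
x <-> x = ⊥ <-> ⊥ = ⊤
y <-> (x <-> x) = ½ <-> ⊤ = ½
((x | y) | x) | (y <-> (x <-> x)) = ½ | ½ = ½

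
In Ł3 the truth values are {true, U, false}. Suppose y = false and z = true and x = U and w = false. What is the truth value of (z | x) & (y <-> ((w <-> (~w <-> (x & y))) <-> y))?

z | x = true | U = true
~w = ~false = true
x & y = U & false = false
~w <-> (x & y) = true <-> false = false
w <-> (~w <-> (x & y)) = false <-> false = true
(w <-> (~w <-> (x & y))) <-> y = true <-> false = false
y <-> ((w <-> (~w <-> (x & y))) <-> y) = false <-> false = true
(z | x) & (y <-> ((w <-> (~w <-> (x & y))) <-> y)) = true & true = true

true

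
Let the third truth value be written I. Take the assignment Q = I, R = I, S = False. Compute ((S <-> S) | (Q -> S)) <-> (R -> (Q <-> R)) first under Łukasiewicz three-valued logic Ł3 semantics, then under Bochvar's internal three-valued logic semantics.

In Łukasiewicz three-valued logic Ł3: S <-> S = False <-> False = True
Q -> S = I -> False = I  [min(1, 1−½+0)]
(S <-> S) | (Q -> S) = True | I = True
Q <-> R = I <-> I = True
R -> (Q <-> R) = I -> True = True
((S <-> S) | (Q -> S)) <-> (R -> (Q <-> R)) = True <-> True = True
In Bochvar's internal three-valued logic: S <-> S = False <-> False = True
Q -> S = I -> False = I
(S <-> S) | (Q -> S) = True | I = I
Q <-> R = I <-> I = I
R -> (Q <-> R) = I -> I = I
((S <-> S) | (Q -> S)) <-> (R -> (Q <-> R)) = I <-> I = I
They differ because Łukasiewicz three-valued logic Ł3 and Bochvar's internal three-valued logic treat I differently under the binary connectives.

True; I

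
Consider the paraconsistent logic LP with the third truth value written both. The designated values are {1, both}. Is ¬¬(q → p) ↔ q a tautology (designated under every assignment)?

Countermodel: q=1, p=0 gives 0, which is not designated.

No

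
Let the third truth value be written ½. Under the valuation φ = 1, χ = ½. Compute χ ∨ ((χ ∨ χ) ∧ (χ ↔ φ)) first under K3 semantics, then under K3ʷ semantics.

In K3: χ ∨ χ = ½ ∨ ½ = ½
χ ↔ φ = ½ ↔ 1 = ½
(χ ∨ χ) ∧ (χ ↔ φ) = ½ ∧ ½ = ½
χ ∨ ((χ ∨ χ) ∧ (χ ↔ φ)) = ½ ∨ ½ = ½
In K3ʷ: χ ∨ χ = ½ ∨ ½ = ½
χ ↔ φ = ½ ↔ 1 = ½
(χ ∨ χ) ∧ (χ ↔ φ) = ½ ∧ ½ = ½
χ ∨ ((χ ∨ χ) ∧ (χ ↔ φ)) = ½ ∨ ½ = ½

½; ½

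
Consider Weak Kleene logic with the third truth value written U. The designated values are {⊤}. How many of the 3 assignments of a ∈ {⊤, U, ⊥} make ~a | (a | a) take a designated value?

a=⊤: ⊤ ✓
a=U: U ·
a=⊥: ⊤ ✓

2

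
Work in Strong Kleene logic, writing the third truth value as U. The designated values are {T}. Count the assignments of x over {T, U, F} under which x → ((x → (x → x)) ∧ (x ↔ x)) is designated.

2

x=T: T ✓
x=U: U ·
x=F: T ✓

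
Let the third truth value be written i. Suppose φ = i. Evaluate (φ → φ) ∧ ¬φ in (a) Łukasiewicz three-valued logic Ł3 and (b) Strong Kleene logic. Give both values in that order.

i; i

In Łukasiewicz three-valued logic Ł3: φ → φ = i → i = True
¬φ = ¬i = i
(φ → φ) ∧ ¬φ = True ∧ i = i
In Strong Kleene logic: φ → φ = i → i = i  [¬i ∨ i]
¬φ = ¬i = i
(φ → φ) ∧ ¬φ = i ∧ i = i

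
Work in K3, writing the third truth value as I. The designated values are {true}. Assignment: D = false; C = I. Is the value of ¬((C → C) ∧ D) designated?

Yes

C → C = I → I = I  [¬I ∨ I]
(C → C) ∧ D = I ∧ false = false
¬((C → C) ∧ D) = ¬false = true
true ∈ {true}.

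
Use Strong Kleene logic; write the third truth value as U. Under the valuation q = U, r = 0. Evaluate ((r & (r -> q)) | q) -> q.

r -> q = 0 -> U = 1  [~0 | U]
r & (r -> q) = 0 & 1 = 0
(r & (r -> q)) | q = 0 | U = U
((r & (r -> q)) | q) -> q = U -> U = U

U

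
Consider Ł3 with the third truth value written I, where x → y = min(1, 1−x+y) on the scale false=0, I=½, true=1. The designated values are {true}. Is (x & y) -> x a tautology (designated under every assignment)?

Yes

Every assignment of x, y over {true, I, false} gives a value in {true}.
In particular, with x=I, y=I: (x & y) -> x = true.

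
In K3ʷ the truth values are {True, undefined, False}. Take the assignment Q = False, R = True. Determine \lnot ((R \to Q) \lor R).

False

R \to Q = True \to False = False
(R \to Q) \lor R = False \lor True = True
\lnot ((R \to Q) \lor R) = \lnot True = False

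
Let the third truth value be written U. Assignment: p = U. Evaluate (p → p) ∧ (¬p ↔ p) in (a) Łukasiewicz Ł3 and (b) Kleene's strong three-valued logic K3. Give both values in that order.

In Łukasiewicz Ł3: p → p = U → U = True  [min(1, 1−½+½)]
¬p = ¬U = U
¬p ↔ p = U ↔ U = True
(p → p) ∧ (¬p ↔ p) = True ∧ True = True
In Kleene's strong three-valued logic K3: p → p = U → U = U
¬p = ¬U = U
¬p ↔ p = U ↔ U = U
(p → p) ∧ (¬p ↔ p) = U ∧ U = U
They differ because Łukasiewicz Ł3 and Kleene's strong three-valued logic K3 treat U differently under implication.

True; U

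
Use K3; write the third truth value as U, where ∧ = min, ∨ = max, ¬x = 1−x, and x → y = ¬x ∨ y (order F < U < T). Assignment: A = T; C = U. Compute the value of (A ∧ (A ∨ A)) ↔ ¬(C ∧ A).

A ∨ A = T ∨ T = T
A ∧ (A ∨ A) = T ∧ T = T
C ∧ A = U ∧ T = U
¬(C ∧ A) = ¬U = U
(A ∧ (A ∨ A)) ↔ ¬(C ∧ A) = T ↔ U = U

U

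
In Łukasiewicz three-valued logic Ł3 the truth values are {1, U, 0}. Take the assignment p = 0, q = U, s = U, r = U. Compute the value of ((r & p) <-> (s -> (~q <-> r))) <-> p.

r & p = U & 0 = 0
~q = ~U = U
~q <-> r = U <-> U = 1  [1 − |½−½|]
s -> (~q <-> r) = U -> 1 = 1
(r & p) <-> (s -> (~q <-> r)) = 0 <-> 1 = 0
((r & p) <-> (s -> (~q <-> r))) <-> p = 0 <-> 0 = 1

1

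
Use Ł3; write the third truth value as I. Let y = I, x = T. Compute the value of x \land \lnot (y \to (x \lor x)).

F

x \lor x = T \lor T = T
y \to (x \lor x) = I \to T = T
\lnot (y \to (x \lor x)) = \lnot T = F
x \land \lnot (y \to (x \lor x)) = T \land F = F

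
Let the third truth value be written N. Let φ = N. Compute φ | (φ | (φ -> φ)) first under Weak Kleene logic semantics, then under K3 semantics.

N; N

In Weak Kleene logic: φ -> φ = N -> N = N  [any arg is the third value ⇒ result is the third value]
φ | (φ -> φ) = N | N = N
φ | (φ | (φ -> φ)) = N | N = N
In K3: φ -> φ = N -> N = N  [~N | N]
φ | (φ -> φ) = N | N = N
φ | (φ | (φ -> φ)) = N | N = N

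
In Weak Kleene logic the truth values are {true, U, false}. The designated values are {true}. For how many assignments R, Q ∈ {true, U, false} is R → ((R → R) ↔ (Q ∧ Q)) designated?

3

Designated under: (R=true, Q=true); (R=false, Q=true); (R=false, Q=false).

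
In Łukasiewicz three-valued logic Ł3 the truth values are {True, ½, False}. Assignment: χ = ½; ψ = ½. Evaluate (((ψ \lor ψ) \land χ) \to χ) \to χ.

½

ψ \lor ψ = ½ \lor ½ = ½
(ψ \lor ψ) \land χ = ½ \land ½ = ½
((ψ \lor ψ) \land χ) \to χ = ½ \to ½ = True  [min(1, 1−½+½)]
(((ψ \lor ψ) \land χ) \to χ) \to χ = True \to ½ = ½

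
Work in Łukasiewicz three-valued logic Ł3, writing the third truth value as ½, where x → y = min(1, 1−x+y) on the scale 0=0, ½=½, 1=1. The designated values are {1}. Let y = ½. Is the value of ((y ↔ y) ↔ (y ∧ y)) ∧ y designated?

No

y ↔ y = ½ ↔ ½ = 1  [1 − |½−½|]
y ∧ y = ½ ∧ ½ = ½
(y ↔ y) ↔ (y ∧ y) = 1 ↔ ½ = ½
((y ↔ y) ↔ (y ∧ y)) ∧ y = ½ ∧ ½ = ½
½ ∉ {1}.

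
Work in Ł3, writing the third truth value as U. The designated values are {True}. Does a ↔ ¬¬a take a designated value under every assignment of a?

Every assignment of a over {True, U, False} gives a value in {True}.
In particular, with a=U: a ↔ ¬¬a = True.

Yes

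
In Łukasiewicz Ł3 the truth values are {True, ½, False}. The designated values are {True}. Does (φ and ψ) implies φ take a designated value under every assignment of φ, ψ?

Yes

Every assignment of φ, ψ over {True, ½, False} gives a value in {True}.
In particular, with φ=½, ψ=½: (φ and ψ) implies φ = True.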